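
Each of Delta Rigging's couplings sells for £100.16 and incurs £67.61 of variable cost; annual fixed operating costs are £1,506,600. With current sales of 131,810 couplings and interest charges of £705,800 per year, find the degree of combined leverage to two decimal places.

Total contribution margin = 131,810 × £32.55 = £4,290,415.50.
Operating income = contribution − fixed costs = £4,290,415.50 − £1,506,600 = £2,783,815.50. Interest = £705,800.00.
DOL = £4,290,415.50 ÷ £2,783,815.50 = 1.5412; DFL = £2,783,815.50 ÷ £2,078,015.50 = 1.3397.
Combined leverage = 1.5412 × 1.3397 = 2.0647.

2.06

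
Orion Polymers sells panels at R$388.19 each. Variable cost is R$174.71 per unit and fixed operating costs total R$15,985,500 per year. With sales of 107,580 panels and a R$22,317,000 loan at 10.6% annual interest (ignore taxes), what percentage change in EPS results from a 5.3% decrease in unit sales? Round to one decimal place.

-26.4%

At 107,580 units, contribution = 107,580 × R$213.48 = R$22,966,178.40.
EBIT = R$22,966,178.40 − R$15,985,500 = R$6,980,678.40.
After interest of R$2,365,602.00, pre-tax earnings = R$4,615,076.40.
DCL = total CM / (EBIT − I) = R$22,966,178.40 / R$4,615,076.40 = 4.9763.
%ΔEPS = DCL × %ΔSales = 4.9763 × -5.3% = -26.4%.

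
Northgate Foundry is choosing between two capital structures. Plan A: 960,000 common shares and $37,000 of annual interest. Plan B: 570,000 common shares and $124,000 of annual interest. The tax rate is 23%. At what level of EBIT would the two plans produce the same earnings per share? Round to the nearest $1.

At indifference, (EBIT − 37,000)(1 − t)/960,000 = (EBIT − 124,000)(1 − t)/570,000.
Cancelling (1 − t) and cross-multiplying: 570,000·(EBIT − 37,000) = 960,000·(EBIT − 124,000).
EBIT × (960,000 − 570,000) = 124,000 × 960,000 − 37,000 × 570,000 = 97,950,000,000, so EBIT = 97,950,000,000 ÷ 390,000 = 251,153.85.

$251,154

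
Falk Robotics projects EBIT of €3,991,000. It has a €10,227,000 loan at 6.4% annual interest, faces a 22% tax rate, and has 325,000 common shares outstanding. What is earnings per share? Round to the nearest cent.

Interest = €654,528.00, so EBT = €3,991,000 − €654,528.00 = €3,336,472.00.
Net income = €3,336,472.00 × (1 − 0.22) = €2,602,448.16.
EPS = €2,602,448.16 ÷ 325,000 = €8.01.

€8.01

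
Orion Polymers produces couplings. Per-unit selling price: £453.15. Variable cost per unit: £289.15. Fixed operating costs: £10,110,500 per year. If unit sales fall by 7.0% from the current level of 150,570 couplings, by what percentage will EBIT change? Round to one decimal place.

-11.9%

At 150,570 units, contribution = 150,570 × £164.00 = £24,693,480.00.
Subtracting fixed costs: EBIT = £24,693,480.00 − £10,110,500 = £14,582,980.00.
Degree of operating leverage = £24,693,480.00 / £14,582,980.00 = 1.6933.
So EBIT moves 1.6933 × (-7.0%) = -11.9%.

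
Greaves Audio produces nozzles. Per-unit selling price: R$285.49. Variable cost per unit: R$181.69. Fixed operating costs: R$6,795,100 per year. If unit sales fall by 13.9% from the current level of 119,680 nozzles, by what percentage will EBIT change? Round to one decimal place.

Total contribution margin = 119,680 × R$103.80 = R$12,422,784.00.
Operating income = contribution − fixed costs = R$12,422,784.00 − R$6,795,100 = R$5,627,684.00.
DOL = contribution ÷ EBIT = R$12,422,784.00 ÷ R$5,627,684.00 = 2.2074.
%ΔEBIT = DOL × %ΔSales = 2.2074 × -13.9% = -30.7%.

-30.7%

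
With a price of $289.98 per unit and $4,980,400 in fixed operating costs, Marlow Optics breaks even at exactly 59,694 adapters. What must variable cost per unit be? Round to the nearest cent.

At break-even, FC = Q × (P − VC), so P − VC = $4,980,400 ÷ 59,694 = $83.4322.
Hence VC = price − CM = $289.98 − $83.4322 = $206.55.

$206.55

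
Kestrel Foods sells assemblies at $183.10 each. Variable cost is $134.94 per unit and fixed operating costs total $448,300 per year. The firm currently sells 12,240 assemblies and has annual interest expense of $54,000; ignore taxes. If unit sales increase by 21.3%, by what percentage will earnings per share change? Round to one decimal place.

+144.0%

At 12,240 units, contribution = 12,240 × $48.16 = $589,478.40.
EBIT = $589,478.40 − $448,300 = $141,178.40.
After interest of $54,000.00, pre-tax earnings = $87,178.40.
DCL = total CM / (EBIT − I) = $589,478.40 / $87,178.40 = 6.7617.
%ΔEPS = DCL × %ΔSales = 6.7617 × +21.3% = +144.0%.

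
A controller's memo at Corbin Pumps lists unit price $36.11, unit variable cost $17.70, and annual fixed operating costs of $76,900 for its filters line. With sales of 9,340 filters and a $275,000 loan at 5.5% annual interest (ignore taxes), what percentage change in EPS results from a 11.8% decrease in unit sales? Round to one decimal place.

Total contribution margin = 9,340 × $18.41 = $171,949.40.
Subtracting fixed costs: EBIT = $171,949.40 − $76,900 = $95,049.40.
After interest of $15,125.00, pre-tax earnings = $79,924.40.
Degree of combined leverage = contribution ÷ (EBIT − I) = $171,949.40 ÷ $79,924.40 = 2.1514.
EPS therefore changes by 2.1514 × (-11.8%) = -25.4%.

-25.4%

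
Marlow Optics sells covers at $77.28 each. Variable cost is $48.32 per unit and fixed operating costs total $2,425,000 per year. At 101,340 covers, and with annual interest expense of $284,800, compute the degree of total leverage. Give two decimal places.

13.04

Contribution at this volume is 101,340 × $28.96 = $2,934,806.40.
Operating income = contribution − fixed costs = $2,934,806.40 − $2,425,000 = $509,806.40. Interest = $284,800.00.
DOL = $2,934,806.40 ÷ $509,806.40 = 5.7567; DFL = $509,806.40 ÷ $225,006.40 = 2.2657.
DCL = DOL × DFL = 5.7567 × 2.2657 = 13.0430.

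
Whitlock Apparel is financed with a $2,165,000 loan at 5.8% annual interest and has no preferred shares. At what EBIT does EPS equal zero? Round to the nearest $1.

$125,570

Annual interest = 5.8% × $2,165,000 = $125,570.00.
Without preferred stock the financial break-even is simply EBIT = interest = $125,570.00.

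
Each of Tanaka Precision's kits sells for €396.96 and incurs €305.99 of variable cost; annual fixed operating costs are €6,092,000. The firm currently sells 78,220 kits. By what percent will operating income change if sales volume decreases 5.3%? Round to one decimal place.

At 78,220 units, contribution = 78,220 × €90.97 = €7,115,673.40.
EBIT = €7,115,673.40 − €6,092,000 = €1,023,673.40.
Degree of operating leverage = €7,115,673.40 / €1,023,673.40 = 6.9511.
Operating income changes by 6.9511 × -5.3% = -36.8%.

-36.8%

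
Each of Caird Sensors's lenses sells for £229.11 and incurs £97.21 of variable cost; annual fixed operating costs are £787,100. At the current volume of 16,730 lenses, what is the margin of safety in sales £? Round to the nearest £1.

Each unit contributes £229.11 − £97.21 = £131.90. Break-even units = £787,100 ÷ £131.90 = 5,967.40; break-even revenue = 5,967.40 × £229.11 = £1,367,190.91.
Current sales = 16,730 × £229.11 = £3,833,010.30.
Margin of safety = £3,833,010.30 − £1,367,190.91 = £2,465,819.

£2,465,819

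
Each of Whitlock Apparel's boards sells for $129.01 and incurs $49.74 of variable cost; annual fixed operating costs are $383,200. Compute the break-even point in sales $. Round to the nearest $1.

Contribution margin per unit = $129.01 − $49.74 = $79.27, a CM ratio of $79.27 ÷ $129.01 = 0.6144.
Break-even sales = FC ÷ CM ratio = $383,200 × $129.01 / $79.27 = $623,649.

$623,649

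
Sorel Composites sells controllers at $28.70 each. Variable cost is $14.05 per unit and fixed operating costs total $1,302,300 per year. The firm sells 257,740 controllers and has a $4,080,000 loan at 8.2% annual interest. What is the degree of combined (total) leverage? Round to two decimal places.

1.77

At 257,740 units, contribution = 257,740 × $14.65 = $3,775,891.00.
Operating income = contribution − fixed costs = $3,775,891.00 − $1,302,300 = $2,473,591.00. Interest = $334,560.00, so EBIT − I = $2,139,031.00.
DCL = contribution ÷ (EBIT − I) = $3,775,891.00 ÷ $2,139,031.00 = 1.7652.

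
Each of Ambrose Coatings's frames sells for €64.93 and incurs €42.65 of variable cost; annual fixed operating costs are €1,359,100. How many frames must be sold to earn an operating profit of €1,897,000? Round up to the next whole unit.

146,145 frames

Unit CM = price − variable cost = €64.93 − €42.65 = €22.28.
Need Q such that Q × €22.28 − €1,359,100 = €1,897,000, i.e. Q = €3,256,100 / €22.28 = 146,144.52 → 146,145.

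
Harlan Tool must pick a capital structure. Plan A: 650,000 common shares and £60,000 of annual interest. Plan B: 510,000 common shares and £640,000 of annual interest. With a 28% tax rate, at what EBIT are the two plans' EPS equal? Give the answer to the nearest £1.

Set EPS_A = EPS_B: (EBIT − £60,000)(1 − 0.28) ÷ 650,000 = (EBIT − £640,000)(1 − 0.28) ÷ 510,000.
Cancelling (1 − t) and cross-multiplying: 510,000·(EBIT − 60,000) = 650,000·(EBIT − 640,000).
Solving, EBIT = (640,000·650,000 − 60,000·510,000) / (650,000 − 510,000) = 385,400,000,000 / 140,000 = 2,752,857.14.

£2,752,857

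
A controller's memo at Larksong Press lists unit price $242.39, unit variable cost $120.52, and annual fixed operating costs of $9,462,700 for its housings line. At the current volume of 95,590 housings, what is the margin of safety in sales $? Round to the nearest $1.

Unit CM = price − variable cost = $242.39 − $120.52 = $121.87. Break-even units = $9,462,700 ÷ $121.87 = 77,645.85; break-even revenue = 77,645.85 × $242.39 = $18,820,578.10.
Actual sales revenue = 95,590 × $242.39 = $23,170,060.10.
Margin of safety = $23,170,060.10 − $18,820,578.10 = $4,349,482.

$4,349,482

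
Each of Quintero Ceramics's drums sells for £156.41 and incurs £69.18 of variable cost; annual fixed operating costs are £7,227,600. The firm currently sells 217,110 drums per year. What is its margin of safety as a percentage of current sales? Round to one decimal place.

61.8%

Each unit contributes £156.41 − £69.18 = £87.23. Break-even units = £7,227,600 ÷ £87.23 = 82,856.82; break-even revenue = 82,856.82 × £156.41 = £12,959,634.48.
Current sales = 217,110 × £156.41 = £33,958,175.10.
Margin of safety = (£33,958,175.10 − £12,959,634.48) ÷ £33,958,175.10 = 61.8%.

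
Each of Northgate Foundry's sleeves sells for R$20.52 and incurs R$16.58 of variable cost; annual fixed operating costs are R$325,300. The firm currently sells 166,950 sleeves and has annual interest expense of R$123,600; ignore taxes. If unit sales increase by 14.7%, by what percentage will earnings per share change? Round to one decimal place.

+46.3%

Total contribution margin = 166,950 × R$3.94 = R$657,783.00.
EBIT = R$657,783.00 − R$325,300 = R$332,483.00.
Interest = R$123,600.00, so EBIT − I = R$208,883.00.
DCL = total CM / (EBIT − I) = R$657,783.00 / R$208,883.00 = 3.1490.
EPS therefore changes by 3.1490 × (+14.7%) = +46.3%.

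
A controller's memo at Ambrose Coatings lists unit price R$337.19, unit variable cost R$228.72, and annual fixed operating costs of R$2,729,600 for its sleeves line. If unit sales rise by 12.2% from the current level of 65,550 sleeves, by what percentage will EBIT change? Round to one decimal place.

Total contribution margin = 65,550 × R$108.47 = R$7,110,208.50.
Subtracting fixed costs: EBIT = R$7,110,208.50 − R$2,729,600 = R$4,380,608.50.
So DOL = total CM / EBIT = R$7,110,208.50 / R$4,380,608.50 = 1.6231.
%ΔEBIT = DOL × %ΔSales = 1.6231 × +12.2% = +19.8%.

+19.8%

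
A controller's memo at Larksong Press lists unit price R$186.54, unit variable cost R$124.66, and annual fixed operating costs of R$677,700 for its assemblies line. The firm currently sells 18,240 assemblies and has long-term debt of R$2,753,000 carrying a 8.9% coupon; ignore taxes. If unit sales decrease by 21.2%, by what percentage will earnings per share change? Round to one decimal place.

-116.2%

Total contribution margin = 18,240 × R$61.88 = R$1,128,691.20.
EBIT = R$1,128,691.20 − R$677,700 = R$450,991.20.
Interest = R$245,017.00, so EBIT − I = R$205,974.20.
DCL = total CM / (EBIT − I) = R$1,128,691.20 / R$205,974.20 = 5.4798.
%ΔEPS = DCL × %ΔSales = 5.4798 × -21.2% = -116.2%.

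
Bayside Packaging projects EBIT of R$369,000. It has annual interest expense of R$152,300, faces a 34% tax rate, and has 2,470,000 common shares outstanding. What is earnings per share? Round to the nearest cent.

Interest = R$152,300.00, so EBT = R$369,000 − R$152,300.00 = R$216,700.00.
Net income = R$216,700.00 × (1 − 0.34) = R$143,022.00.
EPS = R$143,022.00 ÷ 2,470,000 = R$0.06.

R$0.06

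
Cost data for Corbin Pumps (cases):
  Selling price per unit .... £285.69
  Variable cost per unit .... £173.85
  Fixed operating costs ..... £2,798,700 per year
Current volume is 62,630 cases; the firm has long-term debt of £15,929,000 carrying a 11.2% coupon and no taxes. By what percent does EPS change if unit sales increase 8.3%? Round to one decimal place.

+24.0%

Total contribution margin = 62,630 × £111.84 = £7,004,539.20.
EBIT = £7,004,539.20 − £2,798,700 = £4,205,839.20.
After interest of £1,784,048.00, pre-tax earnings = £2,421,791.20.
Degree of combined leverage = contribution ÷ (EBIT − I) = £7,004,539.20 ÷ £2,421,791.20 = 2.8923.
%ΔEPS = DCL × %ΔSales = 2.8923 × +8.3% = +24.0%.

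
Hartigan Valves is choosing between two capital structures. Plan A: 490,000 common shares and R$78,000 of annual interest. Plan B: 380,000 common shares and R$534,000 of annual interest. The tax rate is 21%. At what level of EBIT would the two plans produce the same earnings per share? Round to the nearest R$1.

R$2,109,273

Set EPS_A = EPS_B: (EBIT − R$78,000)(1 − 0.21) ÷ 490,000 = (EBIT − R$534,000)(1 − 0.21) ÷ 380,000.
Cancelling (1 − t) and cross-multiplying: 380,000·(EBIT − 78,000) = 490,000·(EBIT − 534,000).
Solving, EBIT = (534,000·490,000 − 78,000·380,000) / (490,000 − 380,000) = 232,020,000,000 / 110,000 = 2,109,272.73.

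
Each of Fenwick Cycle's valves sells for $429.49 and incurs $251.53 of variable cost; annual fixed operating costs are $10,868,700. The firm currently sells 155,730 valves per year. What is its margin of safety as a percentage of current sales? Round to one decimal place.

Unit CM = price − variable cost = $429.49 − $251.53 = $177.96. Break-even units = $10,868,700 ÷ $177.96 = 61,073.84; break-even revenue = 61,073.84 × $429.49 = $26,230,602.17.
Actual sales revenue = 155,730 × $429.49 = $66,884,477.70.
Margin of safety = ($66,884,477.70 − $26,230,602.17) ÷ $66,884,477.70 = 60.8%.

60.8%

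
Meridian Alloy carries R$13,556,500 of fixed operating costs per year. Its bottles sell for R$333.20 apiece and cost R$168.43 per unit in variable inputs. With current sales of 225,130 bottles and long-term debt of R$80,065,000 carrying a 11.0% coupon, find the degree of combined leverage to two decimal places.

Contribution at this volume is 225,130 × R$164.77 = R$37,094,670.10.
EBIT = R$37,094,670.10 − R$13,556,500 = R$23,538,170.10. Interest = R$8,807,150.00.
DOL = R$37,094,670.10 ÷ R$23,538,170.10 = 1.5759; DFL = R$23,538,170.10 ÷ R$14,731,020.10 = 1.5979.
Combined leverage = 1.5759 × 1.5979 = 2.5181.

2.52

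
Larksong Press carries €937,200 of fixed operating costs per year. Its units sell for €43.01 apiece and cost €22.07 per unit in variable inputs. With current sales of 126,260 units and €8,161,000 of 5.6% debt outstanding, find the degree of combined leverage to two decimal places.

2.12

Contribution at this volume is 126,260 × €20.94 = €2,643,884.40.
Subtracting fixed costs: EBIT = €2,643,884.40 − €937,200 = €1,706,684.40. Interest = €457,016.00.
DOL = €2,643,884.40 ÷ €1,706,684.40 = 1.5491; DFL = €1,706,684.40 ÷ €1,249,668.40 = 1.3657.
DCL = DOL × DFL = 1.5491 × 1.3657 = 2.1156.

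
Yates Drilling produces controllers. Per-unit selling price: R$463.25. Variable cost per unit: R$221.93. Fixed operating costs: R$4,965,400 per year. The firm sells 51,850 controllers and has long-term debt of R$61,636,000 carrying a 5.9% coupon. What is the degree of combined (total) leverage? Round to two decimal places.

3.20

At 51,850 units, contribution = 51,850 × R$241.32 = R$12,512,442.00.
Subtracting fixed costs: EBIT = R$12,512,442.00 − R$4,965,400 = R$7,547,042.00. Interest = R$3,636,524.00, so EBIT − I = R$3,910,518.00.
Degree of total leverage = total CM / (EBIT − interest) = R$12,512,442.00 / R$3,910,518.00 = 3.1997.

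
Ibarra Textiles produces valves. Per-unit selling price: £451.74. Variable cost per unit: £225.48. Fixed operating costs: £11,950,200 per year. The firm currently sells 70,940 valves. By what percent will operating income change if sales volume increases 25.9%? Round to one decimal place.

+101.4%

At 70,940 units, contribution = 70,940 × £226.26 = £16,050,884.40.
EBIT = £16,050,884.40 − £11,950,200 = £4,100,684.40.
So DOL = total CM / EBIT = £16,050,884.40 / £4,100,684.40 = 3.9142.
Operating income changes by 3.9142 × +25.9% = +101.4%.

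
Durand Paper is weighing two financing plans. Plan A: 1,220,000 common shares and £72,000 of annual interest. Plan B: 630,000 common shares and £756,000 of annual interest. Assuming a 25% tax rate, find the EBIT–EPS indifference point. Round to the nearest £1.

At indifference, (EBIT − 72,000)(1 − t)/1,220,000 = (EBIT − 756,000)(1 − t)/630,000.
The (1 − t) factor cancels: (EBIT − 72,000) × 630,000 = (EBIT − 756,000) × 1,220,000.
EBIT × (1,220,000 − 630,000) = 756,000 × 1,220,000 − 72,000 × 630,000 = 876,960,000,000, so EBIT = 876,960,000,000 ÷ 590,000 = 1,486,372.88.

£1,486,373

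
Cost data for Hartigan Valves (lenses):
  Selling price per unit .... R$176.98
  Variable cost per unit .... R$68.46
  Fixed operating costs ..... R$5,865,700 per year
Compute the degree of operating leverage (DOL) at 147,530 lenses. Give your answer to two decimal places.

1.58

Total contribution margin = 147,530 × R$108.52 = R$16,009,955.60.
Operating income = contribution − fixed costs = R$16,009,955.60 − R$5,865,700 = R$10,144,255.60.
DOL = contribution ÷ EBIT = R$16,009,955.60 ÷ R$10,144,255.60 = 1.5782.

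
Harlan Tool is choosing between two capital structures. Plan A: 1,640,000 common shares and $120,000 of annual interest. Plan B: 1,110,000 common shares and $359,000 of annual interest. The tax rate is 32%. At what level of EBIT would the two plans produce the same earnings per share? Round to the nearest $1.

Set EPS_A = EPS_B: (EBIT − $120,000)(1 − 0.32) ÷ 1,640,000 = (EBIT − $359,000)(1 − 0.32) ÷ 1,110,000.
The (1 − t) factor cancels: (EBIT − 120,000) × 1,110,000 = (EBIT − 359,000) × 1,640,000.
Solving, EBIT = (359,000·1,640,000 − 120,000·1,110,000) / (1,640,000 − 1,110,000) = 455,560,000,000 / 530,000 = 859,547.17.

$859,547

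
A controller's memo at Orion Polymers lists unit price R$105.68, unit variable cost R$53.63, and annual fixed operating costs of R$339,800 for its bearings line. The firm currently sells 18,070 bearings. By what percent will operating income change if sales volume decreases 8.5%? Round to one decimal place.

Contribution at this volume is 18,070 × R$52.05 = R$940,543.50.
EBIT = R$940,543.50 − R$339,800 = R$600,743.50.
DOL = contribution ÷ EBIT = R$940,543.50 ÷ R$600,743.50 = 1.5656.
Operating income changes by 1.5656 × -8.5% = -13.3%.

-13.3%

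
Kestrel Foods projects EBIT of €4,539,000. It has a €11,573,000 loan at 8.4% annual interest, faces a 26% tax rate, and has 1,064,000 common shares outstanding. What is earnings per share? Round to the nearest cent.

€2.48

Pre-tax income = €4,539,000 − €972,132.00 = €3,566,868.00.
After tax at 26%: net income = €3,566,868.00 × 0.74 = €2,639,482.32.
EPS = €2,639,482.32 ÷ 1,064,000 = €2.48.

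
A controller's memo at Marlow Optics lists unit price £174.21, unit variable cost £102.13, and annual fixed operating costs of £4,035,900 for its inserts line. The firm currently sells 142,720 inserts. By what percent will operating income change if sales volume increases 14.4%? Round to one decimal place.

At 142,720 units, contribution = 142,720 × £72.08 = £10,287,257.60.
Operating income = contribution − fixed costs = £10,287,257.60 − £4,035,900 = £6,251,357.60.
So DOL = total CM / EBIT = £10,287,257.60 / £6,251,357.60 = 1.6456.
Operating income changes by 1.6456 × +14.4% = +23.7%.

+23.7%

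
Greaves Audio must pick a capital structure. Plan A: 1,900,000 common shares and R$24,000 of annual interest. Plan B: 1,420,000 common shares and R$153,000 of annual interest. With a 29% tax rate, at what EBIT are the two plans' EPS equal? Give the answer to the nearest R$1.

R$534,625

Set EPS_A = EPS_B: (EBIT − R$24,000)(1 − 0.29) ÷ 1,900,000 = (EBIT − R$153,000)(1 − 0.29) ÷ 1,420,000.
Cancelling (1 − t) and cross-multiplying: 1,420,000·(EBIT − 24,000) = 1,900,000·(EBIT − 153,000).
EBIT × (1,900,000 − 1,420,000) = 153,000 × 1,900,000 − 24,000 × 1,420,000 = 256,620,000,000, so EBIT = 256,620,000,000 ÷ 480,000 = 534,625.00.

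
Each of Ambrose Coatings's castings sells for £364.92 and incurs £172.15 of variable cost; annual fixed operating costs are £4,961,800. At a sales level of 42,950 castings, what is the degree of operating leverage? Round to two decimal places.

Total contribution margin = 42,950 × £192.77 = £8,279,471.50.
Subtracting fixed costs: EBIT = £8,279,471.50 − £4,961,800 = £3,317,671.50.
So DOL = total CM / EBIT = £8,279,471.50 / £3,317,671.50 = 2.4956.

2.50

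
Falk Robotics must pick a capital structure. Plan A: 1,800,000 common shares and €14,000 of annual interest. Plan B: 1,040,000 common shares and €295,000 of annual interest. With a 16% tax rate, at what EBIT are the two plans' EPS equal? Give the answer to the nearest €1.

At indifference, (EBIT − 14,000)(1 − t)/1,800,000 = (EBIT − 295,000)(1 − t)/1,040,000.
Cancelling (1 − t) and cross-multiplying: 1,040,000·(EBIT − 14,000) = 1,800,000·(EBIT − 295,000).
Solving, EBIT = (295,000·1,800,000 − 14,000·1,040,000) / (1,800,000 − 1,040,000) = 516,440,000,000 / 760,000 = 679,526.32.

€679,526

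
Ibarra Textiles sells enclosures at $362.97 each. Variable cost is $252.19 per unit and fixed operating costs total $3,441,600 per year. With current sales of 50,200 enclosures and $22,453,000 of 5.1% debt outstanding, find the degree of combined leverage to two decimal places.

Contribution at this volume is 50,200 × $110.78 = $5,561,156.00.
EBIT = $5,561,156.00 − $3,441,600 = $2,119,556.00. Interest = $1,145,103.00, so EBIT − I = $974,453.00.
DCL = contribution ÷ (EBIT − I) = $5,561,156.00 ÷ $974,453.00 = 5.7070.

5.71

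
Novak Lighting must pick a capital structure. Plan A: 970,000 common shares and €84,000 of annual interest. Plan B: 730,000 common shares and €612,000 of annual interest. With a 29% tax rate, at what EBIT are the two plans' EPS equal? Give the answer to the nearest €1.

€2,218,000

Set EPS_A = EPS_B: (EBIT − €84,000)(1 − 0.29) ÷ 970,000 = (EBIT − €612,000)(1 − 0.29) ÷ 730,000.
Cancelling (1 − t) and cross-multiplying: 730,000·(EBIT − 84,000) = 970,000·(EBIT − 612,000).
EBIT × (970,000 − 730,000) = 612,000 × 970,000 − 84,000 × 730,000 = 532,320,000,000, so EBIT = 532,320,000,000 ÷ 240,000 = 2,218,000.00.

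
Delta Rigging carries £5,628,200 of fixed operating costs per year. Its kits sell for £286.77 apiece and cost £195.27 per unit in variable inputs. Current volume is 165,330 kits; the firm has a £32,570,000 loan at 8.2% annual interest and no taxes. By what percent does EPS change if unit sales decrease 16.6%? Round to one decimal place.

At 165,330 units, contribution = 165,330 × £91.50 = £15,127,695.00.
Operating income = contribution − fixed costs = £15,127,695.00 − £5,628,200 = £9,499,495.00.
After interest of £2,670,740.00, pre-tax earnings = £6,828,755.00.
Degree of combined leverage = contribution ÷ (EBIT − I) = £15,127,695.00 ÷ £6,828,755.00 = 2.2153.
%ΔEPS = DCL × %ΔSales = 2.2153 × -16.6% = -36.8%.

-36.8%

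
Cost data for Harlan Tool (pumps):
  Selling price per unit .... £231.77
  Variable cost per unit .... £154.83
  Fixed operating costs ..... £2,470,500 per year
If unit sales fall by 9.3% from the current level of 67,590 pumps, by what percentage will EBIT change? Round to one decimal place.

-17.7%

Total contribution margin = 67,590 × £76.94 = £5,200,374.60.
Subtracting fixed costs: EBIT = £5,200,374.60 − £2,470,500 = £2,729,874.60.
DOL = contribution ÷ EBIT = £5,200,374.60 ÷ £2,729,874.60 = 1.9050.
So EBIT moves 1.9050 × (-9.3%) = -17.7%.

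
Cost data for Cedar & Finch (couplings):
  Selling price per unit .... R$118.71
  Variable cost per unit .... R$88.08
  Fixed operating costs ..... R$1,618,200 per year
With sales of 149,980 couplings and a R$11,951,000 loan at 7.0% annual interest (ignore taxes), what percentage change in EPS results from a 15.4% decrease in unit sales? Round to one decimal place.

-33.1%

Contribution at this volume is 149,980 × R$30.63 = R$4,593,887.40.
EBIT = R$4,593,887.40 − R$1,618,200 = R$2,975,687.40.
After interest of R$836,570.00, pre-tax earnings = R$2,139,117.40.
DCL = total CM / (EBIT − I) = R$4,593,887.40 / R$2,139,117.40 = 2.1476.
EPS therefore changes by 2.1476 × (-15.4%) = -33.1%.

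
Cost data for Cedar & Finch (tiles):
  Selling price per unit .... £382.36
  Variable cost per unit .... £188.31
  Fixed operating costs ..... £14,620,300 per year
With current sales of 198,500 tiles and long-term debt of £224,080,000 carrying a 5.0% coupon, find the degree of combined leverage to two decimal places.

3.03

Contribution at this volume is 198,500 × £194.05 = £38,518,925.00.
Subtracting fixed costs: EBIT = £38,518,925.00 − £14,620,300 = £23,898,625.00. Interest = £11,204,000.00, so EBIT − I = £12,694,625.00.
Degree of total leverage = total CM / (EBIT − interest) = £38,518,925.00 / £12,694,625.00 = 3.0343.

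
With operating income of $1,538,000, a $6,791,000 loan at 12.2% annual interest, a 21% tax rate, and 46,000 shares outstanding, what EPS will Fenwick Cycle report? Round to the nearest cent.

Pre-tax income = $1,538,000 − $828,502.00 = $709,498.00.
After tax at 21%: net income = $709,498.00 × 0.79 = $560,503.42.
Per share: $560,503.42 / 46,000 shares = $12.18.

$12.18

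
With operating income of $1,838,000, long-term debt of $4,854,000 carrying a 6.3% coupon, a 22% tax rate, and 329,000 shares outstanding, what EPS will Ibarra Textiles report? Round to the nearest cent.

Pre-tax income = $1,838,000 − $305,802.00 = $1,532,198.00.
After tax at 22%: net income = $1,532,198.00 × 0.78 = $1,195,114.44.
EPS = $1,195,114.44 ÷ 329,000 = $3.63.

$3.63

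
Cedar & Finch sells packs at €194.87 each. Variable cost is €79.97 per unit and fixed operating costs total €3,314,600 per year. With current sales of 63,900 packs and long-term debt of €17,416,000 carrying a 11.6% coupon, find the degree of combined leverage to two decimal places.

3.66

Contribution at this volume is 63,900 × €114.90 = €7,342,110.00.
Subtracting fixed costs: EBIT = €7,342,110.00 − €3,314,600 = €4,027,510.00. Interest = €2,020,256.00.
DOL = €7,342,110.00 ÷ €4,027,510.00 = 1.8230; DFL = €4,027,510.00 ÷ €2,007,254.00 = 2.0065.
Combined leverage = 1.8230 × 2.0065 = 3.6578.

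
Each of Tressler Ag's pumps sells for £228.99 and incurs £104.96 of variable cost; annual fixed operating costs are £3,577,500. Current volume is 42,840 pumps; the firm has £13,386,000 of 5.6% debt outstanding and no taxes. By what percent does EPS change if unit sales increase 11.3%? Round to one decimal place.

+60.9%

Contribution at this volume is 42,840 × £124.03 = £5,313,445.20.
EBIT = £5,313,445.20 − £3,577,500 = £1,735,945.20.
After interest of £749,616.00, pre-tax earnings = £986,329.20.
Degree of combined leverage = contribution ÷ (EBIT − I) = £5,313,445.20 ÷ £986,329.20 = 5.3871.
%ΔEPS = DCL × %ΔSales = 5.3871 × +11.3% = +60.9%.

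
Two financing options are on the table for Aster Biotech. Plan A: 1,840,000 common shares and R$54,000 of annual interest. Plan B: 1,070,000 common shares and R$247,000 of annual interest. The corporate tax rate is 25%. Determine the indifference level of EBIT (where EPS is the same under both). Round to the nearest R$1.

Set EPS_A = EPS_B: (EBIT − R$54,000)(1 − 0.25) ÷ 1,840,000 = (EBIT − R$247,000)(1 − 0.25) ÷ 1,070,000.
Cancelling (1 − t) and cross-multiplying: 1,070,000·(EBIT − 54,000) = 1,840,000·(EBIT − 247,000).
Solving, EBIT = (247,000·1,840,000 − 54,000·1,070,000) / (1,840,000 − 1,070,000) = 396,700,000,000 / 770,000 = 515,194.81.

R$515,195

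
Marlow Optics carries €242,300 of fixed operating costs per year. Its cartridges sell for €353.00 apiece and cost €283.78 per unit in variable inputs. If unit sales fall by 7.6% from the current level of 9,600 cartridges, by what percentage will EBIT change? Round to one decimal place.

At 9,600 units, contribution = 9,600 × €69.22 = €664,512.00.
Operating income = contribution − fixed costs = €664,512.00 − €242,300 = €422,212.00.
DOL = contribution ÷ EBIT = €664,512.00 ÷ €422,212.00 = 1.5739.
So EBIT moves 1.5739 × (-7.6%) = -12.0%.

-12.0%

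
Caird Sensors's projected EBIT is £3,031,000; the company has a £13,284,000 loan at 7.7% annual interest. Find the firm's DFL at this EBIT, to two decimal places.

1.51

Annual interest charges come to £1,022,868.00.
Degree of financial leverage = EBIT / (EBIT − interest) = £3,031,000 / £2,008,132.00 = 1.5094.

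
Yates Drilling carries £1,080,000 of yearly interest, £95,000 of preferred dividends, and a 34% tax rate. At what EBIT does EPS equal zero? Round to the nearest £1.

Preferred dividends are paid after tax, so their pre-tax equivalent is £95,000 ÷ (1 − 0.34) = £143,939.39.
EPS = 0 when EBIT covers interest plus the pre-tax preferred burden: £1,080,000 + £143,939.39 = £1,223,939.39.

£1,223,939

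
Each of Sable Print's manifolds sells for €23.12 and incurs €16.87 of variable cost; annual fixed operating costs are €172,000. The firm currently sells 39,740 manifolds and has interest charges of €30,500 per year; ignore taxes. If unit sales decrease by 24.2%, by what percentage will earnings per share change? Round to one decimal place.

Total contribution margin = 39,740 × €6.25 = €248,375.00.
EBIT = €248,375.00 − €172,000 = €76,375.00.
Interest = €30,500.00, so EBIT − I = €45,875.00.
Degree of combined leverage = contribution ÷ (EBIT − I) = €248,375.00 ÷ €45,875.00 = 5.4142.
EPS therefore changes by 5.4142 × (-24.2%) = -131.0%.

-131.0%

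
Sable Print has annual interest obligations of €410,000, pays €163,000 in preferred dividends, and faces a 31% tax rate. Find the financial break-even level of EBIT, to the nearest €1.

€646,232

Grossing the preferred dividend up to pre-tax terms: €163,000 / (1 − 0.31) = €236,231.88.
EPS = 0 when EBIT covers interest plus the pre-tax preferred burden: €410,000 + €236,231.88 = €646,231.88.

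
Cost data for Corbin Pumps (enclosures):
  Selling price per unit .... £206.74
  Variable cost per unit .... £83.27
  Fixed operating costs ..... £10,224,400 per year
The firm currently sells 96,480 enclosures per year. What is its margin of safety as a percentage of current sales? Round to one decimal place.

14.2%

Unit CM = price − variable cost = £206.74 − £83.27 = £123.47. Break-even units = £10,224,400 ÷ £123.47 = 82,808.78; break-even revenue = 82,808.78 × £206.74 = £17,119,887.07.
Current sales = 96,480 × £206.74 = £19,946,275.20.
Margin of safety = (£19,946,275.20 − £17,119,887.07) ÷ £19,946,275.20 = 14.2%.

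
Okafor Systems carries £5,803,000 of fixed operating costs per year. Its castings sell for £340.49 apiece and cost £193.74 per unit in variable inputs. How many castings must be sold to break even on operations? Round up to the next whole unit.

39,544 castings

Unit CM = price − variable cost = £340.49 − £193.74 = £146.75.
Units to break even: £5,803,000 ÷ £146.75 = 39,543.44, rounded up to 39,544.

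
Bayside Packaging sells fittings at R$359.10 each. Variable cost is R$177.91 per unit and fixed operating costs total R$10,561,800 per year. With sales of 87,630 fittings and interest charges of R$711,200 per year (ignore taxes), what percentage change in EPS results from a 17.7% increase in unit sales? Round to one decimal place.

Contribution at this volume is 87,630 × R$181.19 = R$15,877,679.70.
Operating income = contribution − fixed costs = R$15,877,679.70 − R$10,561,800 = R$5,315,879.70.
After interest of R$711,200.00, pre-tax earnings = R$4,604,679.70.
Degree of combined leverage = contribution ÷ (EBIT − I) = R$15,877,679.70 ÷ R$4,604,679.70 = 3.4482.
%ΔEPS = DCL × %ΔSales = 3.4482 × +17.7% = +61.0%.

+61.0%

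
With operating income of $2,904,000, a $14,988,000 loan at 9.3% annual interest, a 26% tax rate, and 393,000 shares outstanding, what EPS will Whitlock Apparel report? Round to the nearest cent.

Pre-tax income = $2,904,000 − $1,393,884.00 = $1,510,116.00.
After tax at 26%: net income = $1,510,116.00 × 0.74 = $1,117,485.84.
EPS = $1,117,485.84 ÷ 393,000 = $2.84.

$2.84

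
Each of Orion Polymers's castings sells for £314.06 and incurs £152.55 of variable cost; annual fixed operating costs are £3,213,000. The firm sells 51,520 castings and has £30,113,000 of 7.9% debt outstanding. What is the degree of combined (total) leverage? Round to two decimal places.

At 51,520 units, contribution = 51,520 × £161.51 = £8,320,995.20.
EBIT = £8,320,995.20 − £3,213,000 = £5,107,995.20. Interest = £2,378,927.00.
DOL = £8,320,995.20 ÷ £5,107,995.20 = 1.6290; DFL = £5,107,995.20 ÷ £2,729,068.20 = 1.8717.
DCL = DOL × DFL = 1.6290 × 1.8717 = 3.0490.

3.05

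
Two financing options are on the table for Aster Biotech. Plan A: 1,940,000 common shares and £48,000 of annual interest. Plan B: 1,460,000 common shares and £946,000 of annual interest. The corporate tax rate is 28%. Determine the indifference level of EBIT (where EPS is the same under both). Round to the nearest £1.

£3,677,417

Set EPS_A = EPS_B: (EBIT − £48,000)(1 − 0.28) ÷ 1,940,000 = (EBIT − £946,000)(1 − 0.28) ÷ 1,460,000.
Cancelling (1 − t) and cross-multiplying: 1,460,000·(EBIT − 48,000) = 1,940,000·(EBIT − 946,000).
EBIT × (1,940,000 − 1,460,000) = 946,000 × 1,940,000 − 48,000 × 1,460,000 = 1,765,160,000,000, so EBIT = 1,765,160,000,000 ÷ 480,000 = 3,677,416.67.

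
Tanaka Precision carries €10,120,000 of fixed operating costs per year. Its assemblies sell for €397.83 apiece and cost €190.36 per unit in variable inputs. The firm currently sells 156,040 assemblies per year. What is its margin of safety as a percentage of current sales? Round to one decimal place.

Unit CM = price − variable cost = €397.83 − €190.36 = €207.47. Break-even units = €10,120,000 ÷ €207.47 = 48,778.14; break-even revenue = 48,778.14 × €397.83 = €19,405,406.08.
Actual sales revenue = 156,040 × €397.83 = €62,077,393.20.
Margin of safety = (€62,077,393.20 − €19,405,406.08) ÷ €62,077,393.20 = 68.7%.

68.7%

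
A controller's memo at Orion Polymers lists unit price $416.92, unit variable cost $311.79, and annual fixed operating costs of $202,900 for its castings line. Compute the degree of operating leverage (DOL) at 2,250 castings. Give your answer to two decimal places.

Total contribution margin = 2,250 × $105.13 = $236,542.50.
Subtracting fixed costs: EBIT = $236,542.50 − $202,900 = $33,642.50.
So DOL = total CM / EBIT = $236,542.50 / $33,642.50 = 7.0311.

7.03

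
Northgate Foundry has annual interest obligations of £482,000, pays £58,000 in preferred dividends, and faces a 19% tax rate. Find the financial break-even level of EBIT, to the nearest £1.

Grossing the preferred dividend up to pre-tax terms: £58,000 / (1 − 0.19) = £71,604.94.
EPS = 0 when EBIT covers interest plus the pre-tax preferred burden: £482,000 + £71,604.94 = £553,604.94.

£553,605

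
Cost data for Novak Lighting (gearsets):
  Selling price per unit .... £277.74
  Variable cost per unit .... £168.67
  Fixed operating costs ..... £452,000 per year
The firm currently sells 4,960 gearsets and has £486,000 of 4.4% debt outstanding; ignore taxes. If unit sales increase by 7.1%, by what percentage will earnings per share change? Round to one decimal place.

+56.8%

Contribution at this volume is 4,960 × £109.07 = £540,987.20.
EBIT = £540,987.20 − £452,000 = £88,987.20.
After interest of £21,384.00, pre-tax earnings = £67,603.20.
Degree of combined leverage = contribution ÷ (EBIT − I) = £540,987.20 ÷ £67,603.20 = 8.0024.
EPS therefore changes by 8.0024 × (+7.1%) = +56.8%.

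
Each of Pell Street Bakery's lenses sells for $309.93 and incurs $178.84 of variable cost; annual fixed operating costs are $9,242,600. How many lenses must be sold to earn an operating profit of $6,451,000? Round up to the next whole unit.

Unit CM = price − variable cost = $309.93 − $178.84 = $131.09.
Required volume = (fixed costs + target profit) ÷ CM = ($9,242,600 + $6,451,000) ÷ $131.09 = 119,716.23, so 119,717 lenses.

119,717 lenses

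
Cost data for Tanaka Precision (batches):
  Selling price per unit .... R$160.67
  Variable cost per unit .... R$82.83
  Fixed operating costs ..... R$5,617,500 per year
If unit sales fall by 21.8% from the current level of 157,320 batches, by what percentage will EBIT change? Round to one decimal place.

Total contribution margin = 157,320 × R$77.84 = R$12,245,788.80.
Subtracting fixed costs: EBIT = R$12,245,788.80 − R$5,617,500 = R$6,628,288.80.
So DOL = total CM / EBIT = R$12,245,788.80 / R$6,628,288.80 = 1.8475.
Operating income changes by 1.8475 × -21.8% = -40.3%.

-40.3%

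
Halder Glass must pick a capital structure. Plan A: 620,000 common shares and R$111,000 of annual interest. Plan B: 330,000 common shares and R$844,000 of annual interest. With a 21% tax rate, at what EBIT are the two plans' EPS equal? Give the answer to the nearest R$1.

Set EPS_A = EPS_B: (EBIT − R$111,000)(1 − 0.21) ÷ 620,000 = (EBIT − R$844,000)(1 − 0.21) ÷ 330,000.
Cancelling (1 − t) and cross-multiplying: 330,000·(EBIT − 111,000) = 620,000·(EBIT − 844,000).
Solving, EBIT = (844,000·620,000 − 111,000·330,000) / (620,000 − 330,000) = 486,650,000,000 / 290,000 = 1,678,103.45.

R$1,678,103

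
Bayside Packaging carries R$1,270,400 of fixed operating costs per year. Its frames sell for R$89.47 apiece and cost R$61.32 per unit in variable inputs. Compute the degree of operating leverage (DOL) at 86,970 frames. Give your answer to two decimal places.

2.08

At 86,970 units, contribution = 86,970 × R$28.15 = R$2,448,205.50.
EBIT = R$2,448,205.50 − R$1,270,400 = R$1,177,805.50.
Degree of operating leverage = R$2,448,205.50 / R$1,177,805.50 = 2.0786.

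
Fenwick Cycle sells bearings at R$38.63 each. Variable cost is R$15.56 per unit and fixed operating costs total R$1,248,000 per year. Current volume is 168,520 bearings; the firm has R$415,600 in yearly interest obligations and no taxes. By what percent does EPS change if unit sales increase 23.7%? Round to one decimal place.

At 168,520 units, contribution = 168,520 × R$23.07 = R$3,887,756.40.
Operating income = contribution − fixed costs = R$3,887,756.40 − R$1,248,000 = R$2,639,756.40.
Interest = R$415,600.00, so EBIT − I = R$2,224,156.40.
DCL = total CM / (EBIT − I) = R$3,887,756.40 / R$2,224,156.40 = 1.7480.
EPS therefore changes by 1.7480 × (+23.7%) = +41.4%.

+41.4%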